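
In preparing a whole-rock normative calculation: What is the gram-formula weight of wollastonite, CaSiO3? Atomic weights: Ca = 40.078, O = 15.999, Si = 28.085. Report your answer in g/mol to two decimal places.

The formula mass is the sum 1*40.078 + 1*28.085 + 3*15.999.

116.16 g/mol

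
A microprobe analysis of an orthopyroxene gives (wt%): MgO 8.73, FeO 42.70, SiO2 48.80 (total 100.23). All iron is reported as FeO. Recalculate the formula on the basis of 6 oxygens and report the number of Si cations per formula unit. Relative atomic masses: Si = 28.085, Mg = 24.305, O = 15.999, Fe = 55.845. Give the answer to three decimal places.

MgO (M=40.304): mol = 0.21660; Mg = 0.21660, O = 0.21660.
FeO (M=71.844): mol = 0.59434; Fe = 0.59434, O = 0.59434.
SiO2 (M=60.083): mol = 0.81221; Si = 0.81221, O = 1.62442.
ΣO = 2.43536; factor = 6/ΣO = 2.46370.
Si apfu = 0.81221 × 2.46370 = 2.001.

2.001 Si apfu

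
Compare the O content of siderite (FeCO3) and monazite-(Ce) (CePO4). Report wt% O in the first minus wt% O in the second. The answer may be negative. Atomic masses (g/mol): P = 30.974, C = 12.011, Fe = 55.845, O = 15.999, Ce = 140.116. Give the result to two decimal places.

14.21 percentage points

O in FeCO3: molar mass 115.853 g/mol; 3×15.999 = 47.997 g → 41.43 wt%.
O in CePO4: molar mass 235.086 g/mol; 4×15.999 = 63.996 g → 27.22 wt%.
Difference = 41.43 − 27.22 = 14.21 percentage points.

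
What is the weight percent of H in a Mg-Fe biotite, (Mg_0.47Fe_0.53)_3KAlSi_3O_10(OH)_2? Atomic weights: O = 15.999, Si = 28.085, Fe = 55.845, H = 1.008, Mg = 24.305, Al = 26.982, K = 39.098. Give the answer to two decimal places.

0.43 mass %

Molar mass of (Mg_0.47Fe_0.53)_3KAlSi_3O_10(OH)_2: 1.41×24.305 + 1.59×55.845 + 1×39.098 + 1×26.982 + 3×28.085 + 12×15.999 + 2×1.008 = 467.403 g/mol.
Mass of H per formula unit: 2 × 1.008 = 2.016 g.
Weight fraction H = 2.016 / 467.403 = 0.0043.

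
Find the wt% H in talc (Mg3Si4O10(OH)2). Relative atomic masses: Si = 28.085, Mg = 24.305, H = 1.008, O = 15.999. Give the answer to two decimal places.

0.53 mass %

Formula mass = 3·24.305 + 4·28.085 + 12·15.999 + 2·1.008 = 379.259 g/mol, of which 2.016 g is H.
So H makes up 2.016/379.259 = 0.0053 of the mass, i.e. 0.53%.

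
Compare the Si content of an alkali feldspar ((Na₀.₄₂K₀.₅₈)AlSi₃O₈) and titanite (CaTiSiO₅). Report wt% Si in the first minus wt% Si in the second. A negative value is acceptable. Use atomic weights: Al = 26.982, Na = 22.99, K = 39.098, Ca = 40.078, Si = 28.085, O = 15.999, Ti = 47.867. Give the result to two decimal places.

16.70 percentage points

Si in (Na₀.₄₂K₀.₅₈)AlSi₃O₈: molar mass 271.562 g/mol; 3×28.085 = 84.255 g → 31.03 wt%.
Si in CaTiSiO₅: molar mass 196.025 g/mol; 1×28.085 = 28.085 g → 14.33 wt%.
Difference = 31.03 − 14.33 = 16.70 percentage points.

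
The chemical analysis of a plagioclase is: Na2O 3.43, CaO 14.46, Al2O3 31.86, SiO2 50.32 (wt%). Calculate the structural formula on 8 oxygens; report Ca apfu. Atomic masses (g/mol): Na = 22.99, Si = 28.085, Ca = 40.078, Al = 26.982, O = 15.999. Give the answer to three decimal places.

Na2O: 3.43/61.979 = 0.05534 mol → 0.11068 mol Na, 0.05534 mol O.
CaO: 14.46/56.077 = 0.25786 mol → 0.25786 mol Ca, 0.25786 mol O.
Al2O3: 31.86/101.961 = 0.31247 mol → 0.62494 mol Al, 0.93741 mol O.
SiO2: 50.32/60.083 = 0.83751 mol → 0.83751 mol Si, 1.67502 mol O.
Total oxygen = 2.92563 mol. Normalization factor = 8/2.92563 = 2.73445.
Ca per 8 O = 0.25786 × 2.73445 = 0.705.

0.705 Ca apfu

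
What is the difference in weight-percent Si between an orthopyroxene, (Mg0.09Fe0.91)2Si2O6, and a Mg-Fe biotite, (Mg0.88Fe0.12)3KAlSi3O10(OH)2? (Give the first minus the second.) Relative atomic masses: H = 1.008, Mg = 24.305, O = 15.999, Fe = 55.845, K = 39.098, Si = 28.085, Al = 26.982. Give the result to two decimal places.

First mineral: 56.170 g Si in 258.177 g formula = 21.76 wt% Si.
Second mineral: 84.255 g Si in 428.608 g formula = 19.66 wt% Si.
21.76% − 19.66% gives a difference of 2.10 percentage points.

2.10 percentage points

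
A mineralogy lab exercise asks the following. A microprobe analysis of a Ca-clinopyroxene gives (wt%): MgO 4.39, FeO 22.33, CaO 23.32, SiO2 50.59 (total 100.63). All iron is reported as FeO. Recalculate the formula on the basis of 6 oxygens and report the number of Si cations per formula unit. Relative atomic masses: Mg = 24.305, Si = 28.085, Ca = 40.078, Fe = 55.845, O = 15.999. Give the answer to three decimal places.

4.39 wt% MgO ÷ 40.304 g/mol = 0.10892 mol, giving 0.10892 Mg and 0.10892 O.
22.33 wt% FeO ÷ 71.844 g/mol = 0.31081 mol, giving 0.31081 Fe and 0.31081 O.
23.32 wt% CaO ÷ 56.077 g/mol = 0.41586 mol, giving 0.41586 Ca and 0.41586 O.
50.59 wt% SiO2 ÷ 60.083 g/mol = 0.84200 mol, giving 0.84200 Si and 1.68400 O.
Oxygen sums to 2.51959; scaling by 6/2.51959 = 2.38134 puts the formula on 6 O.
Si: 0.84200 × 2.38134 = 2.005 atoms per formula unit.

2.005 Si apfu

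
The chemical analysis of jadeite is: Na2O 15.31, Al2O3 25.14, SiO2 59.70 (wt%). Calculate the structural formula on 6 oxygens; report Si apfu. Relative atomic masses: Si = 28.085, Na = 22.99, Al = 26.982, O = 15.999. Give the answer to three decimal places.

2.005 Si apfu

Na2O: 15.31/61.979 = 0.24702 mol → 0.49404 mol Na, 0.24702 mol O.
Al2O3: 25.14/101.961 = 0.24656 mol → 0.49312 mol Al, 0.73968 mol O.
SiO2: 59.70/60.083 = 0.99363 mol → 0.99363 mol Si, 1.98726 mol O.
Total oxygen = 2.97396 mol. Normalization factor = 6/2.97396 = 2.01751.
Si per 6 O = 0.99363 × 2.01751 = 2.005.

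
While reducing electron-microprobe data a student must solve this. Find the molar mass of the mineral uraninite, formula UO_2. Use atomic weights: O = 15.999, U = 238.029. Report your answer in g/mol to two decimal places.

M = 1×238.029 + 2×15.999

270.03 g/mol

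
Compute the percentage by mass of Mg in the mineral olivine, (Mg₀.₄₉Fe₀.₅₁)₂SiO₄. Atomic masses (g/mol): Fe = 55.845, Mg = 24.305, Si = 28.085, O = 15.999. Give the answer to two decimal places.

13.78 mass %

Molar mass of (Mg₀.₄₉Fe₀.₅₁)₂SiO₄: 0.98·24.305 + 1.02·55.845 + 1·28.085 + 4·15.999 = 172.862 g/mol.
Mass of Mg per formula unit: 0.98 × 24.305 = 23.819 g.
Weight fraction Mg = 23.819 / 172.862 = 0.1378.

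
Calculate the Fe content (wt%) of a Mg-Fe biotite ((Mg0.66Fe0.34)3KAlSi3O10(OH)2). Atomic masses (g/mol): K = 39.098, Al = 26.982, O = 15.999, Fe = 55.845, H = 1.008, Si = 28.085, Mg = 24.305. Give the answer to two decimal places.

12.67 wt%

Formula mass = 1.98*24.305 + 1.02*55.845 + 1*39.098 + 1*26.982 + 3*28.085 + 12*15.999 + 2*1.008 = 449.425 g/mol, of which 56.962 g is Fe.
So Fe makes up 56.962/449.425 = 0.1267 of the mass, i.e. 12.67%.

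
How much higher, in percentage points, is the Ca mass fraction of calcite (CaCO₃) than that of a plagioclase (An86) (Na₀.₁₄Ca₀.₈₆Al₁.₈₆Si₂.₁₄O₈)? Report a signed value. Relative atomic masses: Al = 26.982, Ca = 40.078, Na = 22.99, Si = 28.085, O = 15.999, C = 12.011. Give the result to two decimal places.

Ca in CaCO₃: molar mass 100.086 g/mol; 1×40.078 = 40.078 g → 40.04 wt%.
Ca in Na₀.₁₄Ca₀.₈₆Al₁.₈₆Si₂.₁₄O₈: molar mass 275.966 g/mol; 0.86×40.078 = 34.467 g → 12.49 wt%.
Difference = 40.04 − 12.49 = 27.55 percentage points.

27.55 percentage points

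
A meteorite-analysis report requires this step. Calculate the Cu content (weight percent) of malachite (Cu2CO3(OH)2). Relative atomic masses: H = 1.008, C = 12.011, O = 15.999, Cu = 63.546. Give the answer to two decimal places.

M(Cu2CO3(OH)2) = 221.114 g/mol.
Cu contributes 2 × 63.546 = 127.092 g per mole.
127.092/221.114 = 0.5748 → 57.48%.

57.48 weight percent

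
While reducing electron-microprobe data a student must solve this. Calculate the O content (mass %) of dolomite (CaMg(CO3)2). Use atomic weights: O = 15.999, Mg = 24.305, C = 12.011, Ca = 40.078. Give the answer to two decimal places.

52.06 mass %

Molar mass of CaMg(CO3)2: 1*40.078 + 1*24.305 + 2*12.011 + 6*15.999 = 184.399 g/mol.
Mass of O per formula unit: 6 × 15.999 = 95.994 g.
Weight fraction O = 95.994 / 184.399 = 0.5206.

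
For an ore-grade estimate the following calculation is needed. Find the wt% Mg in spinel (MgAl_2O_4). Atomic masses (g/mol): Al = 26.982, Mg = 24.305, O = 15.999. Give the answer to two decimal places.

Molar mass of MgAl_2O_4: 1*24.305 + 2*26.982 + 4*15.999 = 142.265 g/mol.
Mass of Mg per formula unit: 1 × 24.305 = 24.305 g.
Weight fraction Mg = 24.305 / 142.265 = 0.1708.

17.08 mass %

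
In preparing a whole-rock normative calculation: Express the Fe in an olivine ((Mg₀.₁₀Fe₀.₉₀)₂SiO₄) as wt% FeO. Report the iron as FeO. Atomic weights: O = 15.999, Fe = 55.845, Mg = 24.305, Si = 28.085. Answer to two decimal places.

65.49 wt%

Formula mass = 197.463 g/mol.
1.80 Fe → 1.8000 mol FeO per formula unit; M(FeO) = 71.844, so FeO mass = 129.319 g.
129.319/197.463 × 100 = 65.49 wt%.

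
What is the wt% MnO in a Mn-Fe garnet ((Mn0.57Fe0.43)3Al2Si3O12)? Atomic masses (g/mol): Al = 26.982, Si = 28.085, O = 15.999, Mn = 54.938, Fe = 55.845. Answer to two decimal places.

M((Mn0.57Fe0.43)3Al2Si3O12) = 496.191 g/mol; M(MnO) = 70.937 g/mol.
Moles MnO per formula unit = 1.71 Mn ÷ 1 = 1.7100.
MnO fraction = (1.7100 × 70.937) / 496.191 = 121.302/496.191 = 0.2445.

24.45 wt%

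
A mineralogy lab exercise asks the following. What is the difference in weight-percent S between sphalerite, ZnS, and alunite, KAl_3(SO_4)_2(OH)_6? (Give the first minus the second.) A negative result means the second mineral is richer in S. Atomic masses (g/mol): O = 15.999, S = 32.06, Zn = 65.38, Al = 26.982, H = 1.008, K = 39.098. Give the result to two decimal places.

17.42 percentage points

S in ZnS: molar mass 97.440 g/mol; 1×32.06 = 32.060 g → 32.90 wt%.
S in KAl_3(SO_4)_2(OH)_6: molar mass 414.198 g/mol; 2×32.06 = 64.120 g → 15.48 wt%.
Difference = 32.90 − 15.48 = 17.42 percentage points.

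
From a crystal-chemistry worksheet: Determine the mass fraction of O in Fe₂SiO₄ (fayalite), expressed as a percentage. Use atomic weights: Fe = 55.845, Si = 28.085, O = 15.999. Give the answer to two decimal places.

Molar mass of Fe₂SiO₄: 2*55.845 + 1*28.085 + 4*15.999 = 203.771 g/mol.
Mass of O per formula unit: 4 × 15.999 = 63.996 g.
Weight fraction O = 63.996 / 203.771 = 0.3141.

31.41 mass %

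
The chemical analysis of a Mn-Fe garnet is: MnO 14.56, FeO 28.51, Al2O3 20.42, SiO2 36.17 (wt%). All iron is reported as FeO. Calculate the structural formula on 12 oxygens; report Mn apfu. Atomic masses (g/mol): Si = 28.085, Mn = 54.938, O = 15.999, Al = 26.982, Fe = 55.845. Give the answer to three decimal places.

MnO: 14.56/70.937 = 0.20525 mol → 0.20525 mol Mn, 0.20525 mol O.
FeO: 28.51/71.844 = 0.39683 mol → 0.39683 mol Fe, 0.39683 mol O.
Al2O3: 20.42/101.961 = 0.20027 mol → 0.40054 mol Al, 0.60081 mol O.
SiO2: 36.17/60.083 = 0.60200 mol → 0.60200 mol Si, 1.20400 mol O.
Total oxygen = 2.40689 mol. Normalization factor = 12/2.40689 = 4.98569.
Mn per 12 O = 0.20525 × 4.98569 = 1.023.

1.023 Mn apfu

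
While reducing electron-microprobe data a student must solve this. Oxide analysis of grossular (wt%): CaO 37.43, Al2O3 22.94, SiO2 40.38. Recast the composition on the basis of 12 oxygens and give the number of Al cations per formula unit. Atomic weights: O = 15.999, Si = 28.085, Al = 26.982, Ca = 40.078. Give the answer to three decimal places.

2.010 Al apfu

CaO (M=56.077): mol = 0.66748; Ca = 0.66748, O = 0.66748.
Al2O3 (M=101.961): mol = 0.22499; Al = 0.44998, O = 0.67497.
SiO2 (M=60.083): mol = 0.67207; Si = 0.67207, O = 1.34414.
ΣO = 2.68659; factor = 12/ΣO = 4.46663.
Al apfu = 0.44998 × 4.46663 = 2.010.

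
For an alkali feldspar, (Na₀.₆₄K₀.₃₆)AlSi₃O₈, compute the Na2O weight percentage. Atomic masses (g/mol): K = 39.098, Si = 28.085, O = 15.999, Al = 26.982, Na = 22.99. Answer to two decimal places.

Molar mass of (Na₀.₆₄K₀.₃₆)AlSi₃O₈ = 0.64*22.99 + 0.36*39.098 + 1*26.982 + 3*28.085 + 8*15.999 = 268.018 g/mol.
Each formula unit contains 0.64 Na, equivalent to 0.64/2 = 0.3200 mol Na2O.
M(Na2O) = 2×22.99 + 1×15.999 = 61.979 g/mol.
Mass of Na2O per formula unit = 0.3200 × 61.979 = 19.833 g.
Na2O wt% = 19.833 / 268.018 × 100 = 7.40%.

7.40 wt%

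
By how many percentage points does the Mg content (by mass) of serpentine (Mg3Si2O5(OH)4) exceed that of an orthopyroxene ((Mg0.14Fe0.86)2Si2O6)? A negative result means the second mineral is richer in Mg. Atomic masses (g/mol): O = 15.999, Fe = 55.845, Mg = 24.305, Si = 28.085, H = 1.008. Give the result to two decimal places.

M(Mg3Si2O5(OH)4) = 277.108 g/mol, so wt% Mg = 72.915/277.108 × 100 = 26.31%.
M((Mg0.14Fe0.86)2Si2O6) = 255.023 g/mol, so wt% Mg = 6.805/255.023 × 100 = 2.67%.
26.31 − 2.67 = 23.64 pp.

23.64 percentage points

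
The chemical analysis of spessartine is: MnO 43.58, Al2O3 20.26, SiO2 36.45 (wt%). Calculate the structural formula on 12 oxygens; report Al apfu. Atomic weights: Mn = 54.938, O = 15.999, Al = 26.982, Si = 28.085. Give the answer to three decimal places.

43.58 wt% MnO ÷ 70.937 g/mol = 0.61435 mol, giving 0.61435 Mn and 0.61435 O.
20.26 wt% Al2O3 ÷ 101.961 g/mol = 0.19870 mol, giving 0.39740 Al and 0.59610 O.
36.45 wt% SiO2 ÷ 60.083 g/mol = 0.60666 mol, giving 0.60666 Si and 1.21332 O.
Oxygen sums to 2.42377; scaling by 12/2.42377 = 4.95096 puts the formula on 12 O.
Al: 0.39740 × 4.95096 = 1.968 atoms per formula unit.

1.968 Al apfu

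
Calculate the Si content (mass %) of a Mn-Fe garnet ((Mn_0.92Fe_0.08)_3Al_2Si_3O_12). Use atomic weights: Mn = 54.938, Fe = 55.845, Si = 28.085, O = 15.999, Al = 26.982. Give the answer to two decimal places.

17.01 mass %

M((Mn_0.92Fe_0.08)_3Al_2Si_3O_12) = 495.239 g/mol.
Si contributes 3 × 28.085 = 84.255 g per mole.
84.255/495.239 = 0.1701 → 17.01%.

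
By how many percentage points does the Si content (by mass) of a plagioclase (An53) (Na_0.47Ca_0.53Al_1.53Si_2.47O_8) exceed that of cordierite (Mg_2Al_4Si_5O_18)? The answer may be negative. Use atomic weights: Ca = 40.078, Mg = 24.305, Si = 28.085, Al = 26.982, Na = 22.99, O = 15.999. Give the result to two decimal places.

First mineral: 69.370 g Si in 270.691 g formula = 25.63 wt% Si.
Second mineral: 140.425 g Si in 584.945 g formula = 24.01 wt% Si.
25.63% − 24.01% gives a difference of 1.62 percentage points.

1.62 percentage points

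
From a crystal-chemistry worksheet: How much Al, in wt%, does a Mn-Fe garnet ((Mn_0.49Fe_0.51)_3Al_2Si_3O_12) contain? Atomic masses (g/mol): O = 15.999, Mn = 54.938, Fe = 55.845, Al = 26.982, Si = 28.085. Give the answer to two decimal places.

M((Mn_0.49Fe_0.51)_3Al_2Si_3O_12) = 496.409 g/mol.
Al contributes 2 × 26.982 = 53.964 g per mole.
53.964/496.409 = 0.1087 → 10.87%.

10.87 wt%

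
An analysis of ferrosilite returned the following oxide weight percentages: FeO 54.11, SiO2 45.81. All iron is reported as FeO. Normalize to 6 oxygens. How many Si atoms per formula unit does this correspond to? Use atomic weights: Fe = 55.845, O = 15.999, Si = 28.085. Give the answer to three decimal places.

2.008 Si apfu

FeO (M=71.844): mol = 0.75316; Fe = 0.75316, O = 0.75316.
SiO2 (M=60.083): mol = 0.76245; Si = 0.76245, O = 1.52490.
ΣO = 2.27806; factor = 6/ΣO = 2.63382.
Si apfu = 0.76245 × 2.63382 = 2.008.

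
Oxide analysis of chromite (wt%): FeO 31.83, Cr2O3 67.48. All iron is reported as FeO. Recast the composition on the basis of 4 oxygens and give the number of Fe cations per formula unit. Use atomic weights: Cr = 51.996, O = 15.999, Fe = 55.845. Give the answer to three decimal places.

0.998 Fe apfu

31.83 wt% FeO ÷ 71.844 g/mol = 0.44304 mol, giving 0.44304 Fe and 0.44304 O.
67.48 wt% Cr2O3 ÷ 151.989 g/mol = 0.44398 mol, giving 0.88796 Cr and 1.33194 O.
Oxygen sums to 1.77498; scaling by 4/1.77498 = 2.25355 puts the formula on 4 O.
Fe: 0.44304 × 2.25355 = 0.998 atoms per formula unit.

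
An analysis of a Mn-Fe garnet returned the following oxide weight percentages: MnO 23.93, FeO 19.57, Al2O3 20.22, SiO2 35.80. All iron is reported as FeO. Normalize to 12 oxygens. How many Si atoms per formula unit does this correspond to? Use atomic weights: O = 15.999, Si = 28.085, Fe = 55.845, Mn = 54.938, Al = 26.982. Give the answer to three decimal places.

2.984 Si apfu

MnO: 23.93/70.937 = 0.33734 mol → 0.33734 mol Mn, 0.33734 mol O.
FeO: 19.57/71.844 = 0.27240 mol → 0.27240 mol Fe, 0.27240 mol O.
Al2O3: 20.22/101.961 = 0.19831 mol → 0.39662 mol Al, 0.59493 mol O.
SiO2: 35.80/60.083 = 0.59584 mol → 0.59584 mol Si, 1.19168 mol O.
Total oxygen = 2.39635 mol. Normalization factor = 12/2.39635 = 5.00762.
Si per 12 O = 0.59584 × 5.00762 = 2.984.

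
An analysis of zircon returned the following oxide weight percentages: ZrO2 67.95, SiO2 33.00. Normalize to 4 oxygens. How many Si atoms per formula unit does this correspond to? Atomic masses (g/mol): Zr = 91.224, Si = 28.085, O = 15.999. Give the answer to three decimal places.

67.95 wt% ZrO2 ÷ 123.222 g/mol = 0.55144 mol, giving 0.55144 Zr and 1.10288 O.
33.00 wt% SiO2 ÷ 60.083 g/mol = 0.54924 mol, giving 0.54924 Si and 1.09848 O.
Oxygen sums to 2.20136; scaling by 4/2.20136 = 1.81706 puts the formula on 4 O.
Si: 0.54924 × 1.81706 = 0.998 atoms per formula unit.

0.998 Si apfu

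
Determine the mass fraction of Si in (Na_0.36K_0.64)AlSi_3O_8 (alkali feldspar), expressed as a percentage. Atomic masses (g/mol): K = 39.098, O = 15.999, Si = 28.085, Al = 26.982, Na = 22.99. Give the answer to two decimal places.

30.92 mass %

M((Na_0.36K_0.64)AlSi_3O_8) = 272.528 g/mol.
Si contributes 3 × 28.085 = 84.255 g per mole.
84.255/272.528 = 0.3092 → 30.92%.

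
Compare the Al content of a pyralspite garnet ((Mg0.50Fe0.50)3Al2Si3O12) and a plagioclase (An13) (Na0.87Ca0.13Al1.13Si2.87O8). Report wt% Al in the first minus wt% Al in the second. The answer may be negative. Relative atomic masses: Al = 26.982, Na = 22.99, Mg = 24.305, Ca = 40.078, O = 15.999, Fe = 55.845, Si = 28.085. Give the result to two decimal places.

First mineral: 53.964 g Al in 450.432 g formula = 11.98 wt% Al.
Second mineral: 30.490 g Al in 264.297 g formula = 11.54 wt% Al.
11.98% − 11.54% gives a difference of 0.44 percentage points.

0.44 percentage points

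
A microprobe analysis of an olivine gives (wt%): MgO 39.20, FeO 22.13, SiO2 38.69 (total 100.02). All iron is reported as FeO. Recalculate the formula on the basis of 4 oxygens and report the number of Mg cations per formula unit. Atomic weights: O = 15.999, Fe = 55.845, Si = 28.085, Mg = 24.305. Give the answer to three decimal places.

39.20 wt% MgO ÷ 40.304 g/mol = 0.97261 mol, giving 0.97261 Mg and 0.97261 O.
22.13 wt% FeO ÷ 71.844 g/mol = 0.30803 mol, giving 0.30803 Fe and 0.30803 O.
38.69 wt% SiO2 ÷ 60.083 g/mol = 0.64394 mol, giving 0.64394 Si and 1.28788 O.
Oxygen sums to 2.56852; scaling by 4/2.56852 = 1.55732 puts the formula on 4 O.
Mg: 0.97261 × 1.55732 = 1.515 atoms per formula unit.

1.515 Mg apfu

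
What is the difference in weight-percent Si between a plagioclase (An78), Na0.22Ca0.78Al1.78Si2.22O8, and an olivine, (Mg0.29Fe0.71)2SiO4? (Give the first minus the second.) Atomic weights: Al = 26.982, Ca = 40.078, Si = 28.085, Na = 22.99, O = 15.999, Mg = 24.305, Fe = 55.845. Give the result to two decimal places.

Si in Na0.22Ca0.78Al1.78Si2.22O8: molar mass 274.687 g/mol; 2.22×28.085 = 62.349 g → 22.70 wt%.
Si in (Mg0.29Fe0.71)2SiO4: molar mass 185.478 g/mol; 1×28.085 = 28.085 g → 15.14 wt%.
Difference = 22.70 − 15.14 = 7.56 percentage points.

7.56 percentage points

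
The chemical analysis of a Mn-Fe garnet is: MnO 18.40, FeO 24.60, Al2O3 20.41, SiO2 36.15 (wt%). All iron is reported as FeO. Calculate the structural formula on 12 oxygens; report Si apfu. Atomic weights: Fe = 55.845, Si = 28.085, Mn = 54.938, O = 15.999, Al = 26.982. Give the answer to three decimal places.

3.001 Si apfu

18.40 wt% MnO ÷ 70.937 g/mol = 0.25939 mol, giving 0.25939 Mn and 0.25939 O.
24.60 wt% FeO ÷ 71.844 g/mol = 0.34241 mol, giving 0.34241 Fe and 0.34241 O.
20.41 wt% Al2O3 ÷ 101.961 g/mol = 0.20017 mol, giving 0.40034 Al and 0.60051 O.
36.15 wt% SiO2 ÷ 60.083 g/mol = 0.60167 mol, giving 0.60167 Si and 1.20334 O.
Oxygen sums to 2.40565; scaling by 12/2.40565 = 4.98826 puts the formula on 12 O.
Si: 0.60167 × 4.98826 = 3.001 atoms per formula unit.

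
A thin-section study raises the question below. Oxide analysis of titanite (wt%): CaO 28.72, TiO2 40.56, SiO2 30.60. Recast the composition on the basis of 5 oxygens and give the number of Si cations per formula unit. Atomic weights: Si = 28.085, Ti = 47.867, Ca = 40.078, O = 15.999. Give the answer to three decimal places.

CaO (M=56.077): mol = 0.51215; Ca = 0.51215, O = 0.51215.
TiO2 (M=79.865): mol = 0.50786; Ti = 0.50786, O = 1.01572.
SiO2 (M=60.083): mol = 0.50930; Si = 0.50930, O = 1.01860.
ΣO = 2.54647; factor = 5/ΣO = 1.96350.
Si apfu = 0.50930 × 1.96350 = 1.000.

1.000 Si apfu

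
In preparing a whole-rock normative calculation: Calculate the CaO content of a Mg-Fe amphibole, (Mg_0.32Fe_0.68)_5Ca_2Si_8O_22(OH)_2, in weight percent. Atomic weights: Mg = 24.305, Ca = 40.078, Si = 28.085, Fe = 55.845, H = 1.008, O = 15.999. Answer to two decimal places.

Formula mass = 919.589 g/mol.
2 Ca → 2.0000 mol CaO per formula unit; M(CaO) = 56.077, so CaO mass = 112.154 g.
112.154/919.589 × 100 = 12.20 wt%.

12.20 wt%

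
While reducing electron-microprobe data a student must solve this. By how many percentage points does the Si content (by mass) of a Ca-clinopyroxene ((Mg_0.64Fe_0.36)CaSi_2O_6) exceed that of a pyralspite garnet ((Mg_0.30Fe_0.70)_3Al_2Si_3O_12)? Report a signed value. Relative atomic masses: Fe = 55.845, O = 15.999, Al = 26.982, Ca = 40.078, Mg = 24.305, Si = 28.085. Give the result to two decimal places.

First mineral: 56.170 g Si in 227.901 g formula = 24.65 wt% Si.
Second mineral: 84.255 g Si in 469.356 g formula = 17.95 wt% Si.
24.65% − 17.95% gives a difference of 6.70 percentage points.

6.70 percentage points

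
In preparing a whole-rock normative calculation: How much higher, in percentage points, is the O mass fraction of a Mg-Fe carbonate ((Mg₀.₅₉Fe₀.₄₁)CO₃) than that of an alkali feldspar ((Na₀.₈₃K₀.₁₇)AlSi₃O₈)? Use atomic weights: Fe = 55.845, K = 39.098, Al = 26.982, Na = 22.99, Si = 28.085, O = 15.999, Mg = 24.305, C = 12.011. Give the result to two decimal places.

1.05 percentage points

O in (Mg₀.₅₉Fe₀.₄₁)CO₃: molar mass 97.244 g/mol; 3×15.999 = 47.997 g → 49.36 wt%.
O in (Na₀.₈₃K₀.₁₇)AlSi₃O₈: molar mass 264.957 g/mol; 8×15.999 = 127.992 g → 48.31 wt%.
Difference = 49.36 − 48.31 = 1.05 percentage points.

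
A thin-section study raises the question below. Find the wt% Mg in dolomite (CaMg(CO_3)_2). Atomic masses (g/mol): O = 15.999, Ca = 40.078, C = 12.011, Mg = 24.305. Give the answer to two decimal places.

Formula mass = 1·40.078 + 1·24.305 + 2·12.011 + 6·15.999 = 184.399 g/mol, of which 24.305 g is Mg.
So Mg makes up 24.305/184.399 = 0.1318 of the mass, i.e. 13.18%.

13.18 mass %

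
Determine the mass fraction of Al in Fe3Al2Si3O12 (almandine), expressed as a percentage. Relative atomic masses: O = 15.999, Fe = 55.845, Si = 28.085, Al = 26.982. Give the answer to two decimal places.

Formula mass = 3*55.845 + 2*26.982 + 3*28.085 + 12*15.999 = 497.742 g/mol, of which 53.964 g is Al.
So Al makes up 53.964/497.742 = 0.1084 of the mass, i.e. 10.84%.

10.84 mass %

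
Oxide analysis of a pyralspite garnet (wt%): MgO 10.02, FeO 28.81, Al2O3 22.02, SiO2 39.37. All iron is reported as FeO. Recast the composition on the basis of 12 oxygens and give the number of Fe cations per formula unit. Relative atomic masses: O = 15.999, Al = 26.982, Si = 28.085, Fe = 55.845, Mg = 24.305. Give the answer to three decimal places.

1.845 Fe apfu

MgO (M=40.304): mol = 0.24861; Mg = 0.24861, O = 0.24861.
FeO (M=71.844): mol = 0.40101; Fe = 0.40101, O = 0.40101.
Al2O3 (M=101.961): mol = 0.21596; Al = 0.43192, O = 0.64788.
SiO2 (M=60.083): mol = 0.65526; Si = 0.65526, O = 1.31052.
ΣO = 2.60802; factor = 12/ΣO = 4.60119.
Fe apfu = 0.40101 × 4.60119 = 1.845.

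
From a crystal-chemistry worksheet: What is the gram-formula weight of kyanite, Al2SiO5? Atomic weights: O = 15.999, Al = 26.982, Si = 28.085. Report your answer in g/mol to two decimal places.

Al: 2 × 26.982 = 53.9640
Si: 1 × 28.085 = 28.0850
O: 5 × 15.999 = 79.9950
Summing the contributions gives the formula mass.

162.04 g/mol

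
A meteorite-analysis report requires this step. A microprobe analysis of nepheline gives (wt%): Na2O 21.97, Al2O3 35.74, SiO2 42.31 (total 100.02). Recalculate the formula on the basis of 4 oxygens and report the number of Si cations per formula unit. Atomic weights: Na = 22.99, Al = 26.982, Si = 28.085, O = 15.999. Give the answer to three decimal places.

Na2O: 21.97/61.979 = 0.35447 mol → 0.70894 mol Na, 0.35447 mol O.
Al2O3: 35.74/101.961 = 0.35053 mol → 0.70106 mol Al, 1.05159 mol O.
SiO2: 42.31/60.083 = 0.70419 mol → 0.70419 mol Si, 1.40838 mol O.
Total oxygen = 2.81444 mol. Normalization factor = 4/2.81444 = 1.42124.
Si per 4 O = 0.70419 × 1.42124 = 1.001.

1.001 Si apfu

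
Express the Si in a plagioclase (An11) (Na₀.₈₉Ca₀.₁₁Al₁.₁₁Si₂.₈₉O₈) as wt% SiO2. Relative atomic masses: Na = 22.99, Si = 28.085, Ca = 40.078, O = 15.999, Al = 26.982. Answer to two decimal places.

65.78 wt%

Molar mass of Na₀.₈₉Ca₀.₁₁Al₁.₁₁Si₂.₈₉O₈ = 0.89*22.99 + 0.11*40.078 + 1.11*26.982 + 2.89*28.085 + 8*15.999 = 263.977 g/mol.
Each formula unit contains 2.89 Si, equivalent to 2.89/1 = 2.8900 mol SiO2.
M(SiO2) = 1×28.085 + 2×15.999 = 60.083 g/mol.
Mass of SiO2 per formula unit = 2.8900 × 60.083 = 173.640 g.
SiO2 wt% = 173.640 / 263.977 × 100 = 65.78%.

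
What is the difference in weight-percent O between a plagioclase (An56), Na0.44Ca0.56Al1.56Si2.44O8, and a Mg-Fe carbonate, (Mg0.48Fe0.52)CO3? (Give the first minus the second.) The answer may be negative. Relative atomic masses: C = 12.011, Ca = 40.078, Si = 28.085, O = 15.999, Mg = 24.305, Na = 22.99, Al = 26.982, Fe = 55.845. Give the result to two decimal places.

-0.46 percentage points

First mineral: 127.992 g O in 271.171 g formula = 47.20 wt% O.
Second mineral: 47.997 g O in 100.714 g formula = 47.66 wt% O.
47.20% − 47.66% gives a difference of -0.46 percentage points.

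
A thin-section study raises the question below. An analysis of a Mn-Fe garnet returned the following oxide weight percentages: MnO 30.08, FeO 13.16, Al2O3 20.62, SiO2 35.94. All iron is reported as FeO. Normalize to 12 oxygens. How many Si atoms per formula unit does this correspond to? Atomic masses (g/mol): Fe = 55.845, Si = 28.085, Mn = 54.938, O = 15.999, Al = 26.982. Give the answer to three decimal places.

2.978 Si apfu

30.08 wt% MnO ÷ 70.937 g/mol = 0.42404 mol, giving 0.42404 Mn and 0.42404 O.
13.16 wt% FeO ÷ 71.844 g/mol = 0.18317 mol, giving 0.18317 Fe and 0.18317 O.
20.62 wt% Al2O3 ÷ 101.961 g/mol = 0.20223 mol, giving 0.40446 Al and 0.60669 O.
35.94 wt% SiO2 ÷ 60.083 g/mol = 0.59817 mol, giving 0.59817 Si and 1.19634 O.
Oxygen sums to 2.41024; scaling by 12/2.41024 = 4.97876 puts the formula on 12 O.
Si: 0.59817 × 4.97876 = 2.978 atoms per formula unit.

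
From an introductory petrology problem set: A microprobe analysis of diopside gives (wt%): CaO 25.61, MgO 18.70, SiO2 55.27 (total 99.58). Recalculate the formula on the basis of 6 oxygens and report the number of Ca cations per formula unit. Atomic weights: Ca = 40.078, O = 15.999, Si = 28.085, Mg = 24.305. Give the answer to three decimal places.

25.61 wt% CaO ÷ 56.077 g/mol = 0.45669 mol, giving 0.45669 Ca and 0.45669 O.
18.70 wt% MgO ÷ 40.304 g/mol = 0.46397 mol, giving 0.46397 Mg and 0.46397 O.
55.27 wt% SiO2 ÷ 60.083 g/mol = 0.91989 mol, giving 0.91989 Si and 1.83978 O.
Oxygen sums to 2.76044; scaling by 6/2.76044 = 2.17357 puts the formula on 6 O.
Ca: 0.45669 × 2.17357 = 0.993 atoms per formula unit.

0.993 Ca apfu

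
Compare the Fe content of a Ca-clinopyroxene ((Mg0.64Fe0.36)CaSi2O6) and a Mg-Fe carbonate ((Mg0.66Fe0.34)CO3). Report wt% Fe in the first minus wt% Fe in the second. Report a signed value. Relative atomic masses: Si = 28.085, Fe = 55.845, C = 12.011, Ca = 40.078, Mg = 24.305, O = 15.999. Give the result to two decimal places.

Fe in (Mg0.64Fe0.36)CaSi2O6: molar mass 227.901 g/mol; 0.36×55.845 = 20.104 g → 8.82 wt%.
Fe in (Mg0.66Fe0.34)CO3: molar mass 95.037 g/mol; 0.34×55.845 = 18.987 g → 19.98 wt%.
Difference = 8.82 − 19.98 = -11.16 percentage points.

-11.16 percentage points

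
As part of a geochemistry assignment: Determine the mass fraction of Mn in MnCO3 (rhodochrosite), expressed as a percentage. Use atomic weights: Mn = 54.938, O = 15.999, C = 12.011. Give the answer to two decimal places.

47.79 weight percent

M(MnCO3) = 114.946 g/mol.
Mn contributes 1 × 54.938 = 54.938 g per mole.
54.938/114.946 = 0.4779 → 47.79%.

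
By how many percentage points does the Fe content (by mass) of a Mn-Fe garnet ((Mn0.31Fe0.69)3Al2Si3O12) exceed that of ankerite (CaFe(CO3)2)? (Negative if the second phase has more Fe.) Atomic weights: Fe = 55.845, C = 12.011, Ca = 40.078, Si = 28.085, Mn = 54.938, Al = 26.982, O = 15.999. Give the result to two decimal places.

-2.60 percentage points

First mineral: 115.599 g Fe in 496.898 g formula = 23.26 wt% Fe.
Second mineral: 55.845 g Fe in 215.939 g formula = 25.86 wt% Fe.
23.26% − 25.86% gives a difference of -2.60 percentage points.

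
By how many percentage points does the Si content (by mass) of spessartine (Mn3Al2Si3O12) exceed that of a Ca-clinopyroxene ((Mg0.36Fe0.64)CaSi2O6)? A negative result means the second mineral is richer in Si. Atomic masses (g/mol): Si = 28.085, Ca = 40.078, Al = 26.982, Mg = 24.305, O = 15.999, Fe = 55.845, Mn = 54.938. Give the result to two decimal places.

First mineral: 84.255 g Si in 495.021 g formula = 17.02 wt% Si.
Second mineral: 56.170 g Si in 236.733 g formula = 23.73 wt% Si.
17.02% − 23.73% gives a difference of -6.71 percentage points.

-6.71 percentage points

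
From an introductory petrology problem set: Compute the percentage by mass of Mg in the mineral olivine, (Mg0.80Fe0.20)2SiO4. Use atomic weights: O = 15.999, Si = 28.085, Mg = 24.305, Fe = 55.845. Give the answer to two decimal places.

25.37 wt%

Formula mass = 1.60*24.305 + 0.40*55.845 + 1*28.085 + 4*15.999 = 153.307 g/mol, of which 38.888 g is Mg.
So Mg makes up 38.888/153.307 = 0.2537 of the mass, i.e. 25.37%.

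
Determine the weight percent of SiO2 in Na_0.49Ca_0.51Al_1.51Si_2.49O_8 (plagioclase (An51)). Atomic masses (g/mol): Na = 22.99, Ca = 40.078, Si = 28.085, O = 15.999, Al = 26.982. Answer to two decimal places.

55.33 wt%

M(Na_0.49Ca_0.51Al_1.51Si_2.49O_8) = 270.371 g/mol; M(SiO2) = 60.083 g/mol.
Moles SiO2 per formula unit = 2.49 Si ÷ 1 = 2.4900.
SiO2 fraction = (2.4900 × 60.083) / 270.371 = 149.607/270.371 = 0.5533.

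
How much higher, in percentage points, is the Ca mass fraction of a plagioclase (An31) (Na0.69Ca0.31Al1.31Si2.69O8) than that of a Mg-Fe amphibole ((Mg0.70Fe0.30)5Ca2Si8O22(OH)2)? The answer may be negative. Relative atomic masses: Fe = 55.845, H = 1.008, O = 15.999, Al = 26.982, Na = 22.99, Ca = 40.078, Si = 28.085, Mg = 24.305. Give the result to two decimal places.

-4.67 percentage points

First mineral: 12.424 g Ca in 267.174 g formula = 4.65 wt% Ca.
Second mineral: 80.156 g Ca in 859.663 g formula = 9.32 wt% Ca.
4.65% − 9.32% gives a difference of -4.67 percentage points.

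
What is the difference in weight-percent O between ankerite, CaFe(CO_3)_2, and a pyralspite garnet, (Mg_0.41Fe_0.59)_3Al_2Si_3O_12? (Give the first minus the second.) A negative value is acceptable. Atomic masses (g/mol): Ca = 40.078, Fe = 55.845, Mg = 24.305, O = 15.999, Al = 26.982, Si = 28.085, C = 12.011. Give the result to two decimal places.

O in CaFe(CO_3)_2: molar mass 215.939 g/mol; 6×15.999 = 95.994 g → 44.45 wt%.
O in (Mg_0.41Fe_0.59)_3Al_2Si_3O_12: molar mass 458.948 g/mol; 12×15.999 = 191.988 g → 41.83 wt%.
Difference = 44.45 − 41.83 = 2.62 percentage points.

2.62 percentage points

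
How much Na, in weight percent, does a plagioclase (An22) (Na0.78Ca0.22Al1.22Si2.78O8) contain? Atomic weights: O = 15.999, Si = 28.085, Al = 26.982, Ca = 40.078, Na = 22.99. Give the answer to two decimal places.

6.75 weight percent

Formula mass = 0.78*22.99 + 0.22*40.078 + 1.22*26.982 + 2.78*28.085 + 8*15.999 = 265.736 g/mol, of which 17.932 g is Na.
So Na makes up 17.932/265.736 = 0.0675 of the mass, i.e. 6.75%.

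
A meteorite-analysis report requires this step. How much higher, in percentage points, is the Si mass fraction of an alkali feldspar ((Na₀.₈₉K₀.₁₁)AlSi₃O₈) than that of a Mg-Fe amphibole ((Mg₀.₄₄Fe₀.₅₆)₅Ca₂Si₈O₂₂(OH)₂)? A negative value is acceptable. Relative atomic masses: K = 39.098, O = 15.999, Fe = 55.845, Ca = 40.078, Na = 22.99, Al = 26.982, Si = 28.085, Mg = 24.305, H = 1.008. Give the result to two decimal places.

6.97 percentage points

First mineral: 84.255 g Si in 263.991 g formula = 31.92 wt% Si.
Second mineral: 224.680 g Si in 900.665 g formula = 24.95 wt% Si.
31.92% − 24.95% gives a difference of 6.97 percentage points.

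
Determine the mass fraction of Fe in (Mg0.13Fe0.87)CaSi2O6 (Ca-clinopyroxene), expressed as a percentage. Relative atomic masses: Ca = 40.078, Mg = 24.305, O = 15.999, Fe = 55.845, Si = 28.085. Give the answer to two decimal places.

Molar mass of (Mg0.13Fe0.87)CaSi2O6: 0.13*24.305 + 0.87*55.845 + 1*40.078 + 2*28.085 + 6*15.999 = 243.987 g/mol.
Mass of Fe per formula unit: 0.87 × 55.845 = 48.585 g.
Weight fraction Fe = 48.585 / 243.987 = 0.1991.

19.91 weight percent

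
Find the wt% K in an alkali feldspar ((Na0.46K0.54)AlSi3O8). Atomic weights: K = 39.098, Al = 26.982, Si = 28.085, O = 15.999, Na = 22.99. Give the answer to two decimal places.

7.79 weight percent

Formula mass = 0.46*22.99 + 0.54*39.098 + 1*26.982 + 3*28.085 + 8*15.999 = 270.917 g/mol, of which 21.113 g is K.
So K makes up 21.113/270.917 = 0.0779 of the mass, i.e. 7.79%.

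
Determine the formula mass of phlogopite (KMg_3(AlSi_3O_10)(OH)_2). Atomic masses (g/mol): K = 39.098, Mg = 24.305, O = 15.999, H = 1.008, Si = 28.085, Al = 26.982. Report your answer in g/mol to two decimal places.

417.25 g/mol

The formula mass is the sum 1·39.098 + 3·24.305 + 1·26.982 + 3·28.085 + 12·15.999 + 2·1.008.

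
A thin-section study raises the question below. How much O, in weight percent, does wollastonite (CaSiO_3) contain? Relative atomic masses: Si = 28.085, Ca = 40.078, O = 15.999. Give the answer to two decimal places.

Molar mass of CaSiO_3: 1×40.078 + 1×28.085 + 3×15.999 = 116.160 g/mol.
Mass of O per formula unit: 3 × 15.999 = 47.997 g.
Weight fraction O = 47.997 / 116.160 = 0.4132.

41.32 weight percent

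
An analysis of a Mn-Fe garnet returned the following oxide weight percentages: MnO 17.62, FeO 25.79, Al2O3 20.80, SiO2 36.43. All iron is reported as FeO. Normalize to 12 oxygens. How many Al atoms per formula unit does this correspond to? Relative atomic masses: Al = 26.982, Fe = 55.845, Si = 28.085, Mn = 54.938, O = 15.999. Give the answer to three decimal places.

2.013 Al apfu

17.62 wt% MnO ÷ 70.937 g/mol = 0.24839 mol, giving 0.24839 Mn and 0.24839 O.
25.79 wt% FeO ÷ 71.844 g/mol = 0.35897 mol, giving 0.35897 Fe and 0.35897 O.
20.80 wt% Al2O3 ÷ 101.961 g/mol = 0.20400 mol, giving 0.40800 Al and 0.61200 O.
36.43 wt% SiO2 ÷ 60.083 g/mol = 0.60633 mol, giving 0.60633 Si and 1.21266 O.
Oxygen sums to 2.43202; scaling by 12/2.43202 = 4.93417 puts the formula on 12 O.
Al: 0.40800 × 4.93417 = 2.013 atoms per formula unit.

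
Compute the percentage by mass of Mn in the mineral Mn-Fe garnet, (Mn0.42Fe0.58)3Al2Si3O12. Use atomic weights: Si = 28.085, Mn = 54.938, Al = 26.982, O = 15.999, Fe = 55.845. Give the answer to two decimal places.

13.94 weight percent

Formula mass = 1.26*54.938 + 1.74*55.845 + 2*26.982 + 3*28.085 + 12*15.999 = 496.599 g/mol, of which 69.222 g is Mn.
So Mn makes up 69.222/496.599 = 0.1394 of the mass, i.e. 13.94%.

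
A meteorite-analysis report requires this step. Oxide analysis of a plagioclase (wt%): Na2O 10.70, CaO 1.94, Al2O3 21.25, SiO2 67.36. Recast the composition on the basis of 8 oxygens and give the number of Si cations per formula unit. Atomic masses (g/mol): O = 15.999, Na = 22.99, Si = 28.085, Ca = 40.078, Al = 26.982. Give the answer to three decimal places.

2.917 Si apfu

10.70 wt% Na2O ÷ 61.979 g/mol = 0.17264 mol, giving 0.34528 Na and 0.17264 O.
1.94 wt% CaO ÷ 56.077 g/mol = 0.03460 mol, giving 0.03460 Ca and 0.03460 O.
21.25 wt% Al2O3 ÷ 101.961 g/mol = 0.20841 mol, giving 0.41682 Al and 0.62523 O.
67.36 wt% SiO2 ÷ 60.083 g/mol = 1.12112 mol, giving 1.12112 Si and 2.24224 O.
Oxygen sums to 3.07471; scaling by 8/3.07471 = 2.60187 puts the formula on 8 O.
Si: 1.12112 × 2.60187 = 2.917 atoms per formula unit.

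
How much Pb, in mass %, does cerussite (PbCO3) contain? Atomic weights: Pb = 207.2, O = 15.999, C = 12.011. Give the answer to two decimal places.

Molar mass of PbCO3: 1·207.2 + 1·12.011 + 3·15.999 = 267.208 g/mol.
Mass of Pb per formula unit: 1 × 207.2 = 207.200 g.
Weight fraction Pb = 207.200 / 267.208 = 0.7754.

77.54 mass %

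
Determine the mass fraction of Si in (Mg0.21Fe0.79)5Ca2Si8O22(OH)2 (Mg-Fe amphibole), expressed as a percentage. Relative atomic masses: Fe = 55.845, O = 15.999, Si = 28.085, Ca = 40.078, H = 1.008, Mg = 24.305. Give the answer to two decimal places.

Molar mass of (Mg0.21Fe0.79)5Ca2Si8O22(OH)2: 1.05×24.305 + 3.95×55.845 + 2×40.078 + 8×28.085 + 24×15.999 + 2×1.008 = 936.936 g/mol.
Mass of Si per formula unit: 8 × 28.085 = 224.680 g.
Weight fraction Si = 224.680 / 936.936 = 0.2398.

23.98 weight percent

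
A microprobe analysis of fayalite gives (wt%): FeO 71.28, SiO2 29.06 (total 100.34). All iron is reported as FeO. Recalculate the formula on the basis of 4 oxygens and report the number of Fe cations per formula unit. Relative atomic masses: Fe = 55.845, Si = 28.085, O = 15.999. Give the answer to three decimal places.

71.28 wt% FeO ÷ 71.844 g/mol = 0.99215 mol, giving 0.99215 Fe and 0.99215 O.
29.06 wt% SiO2 ÷ 60.083 g/mol = 0.48366 mol, giving 0.48366 Si and 0.96732 O.
Oxygen sums to 1.95947; scaling by 4/1.95947 = 2.04137 puts the formula on 4 O.
Fe: 0.99215 × 2.04137 = 2.025 atoms per formula unit.

2.025 Fe apfu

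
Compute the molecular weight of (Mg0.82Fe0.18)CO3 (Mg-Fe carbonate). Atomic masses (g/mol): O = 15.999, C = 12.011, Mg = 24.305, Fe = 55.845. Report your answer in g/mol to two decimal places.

89.99 g/mol

Mg: 0.82 × 24.305 = 19.9301
Fe: 0.18 × 55.845 = 10.0521
C: 1 × 12.011 = 12.0110
O: 3 × 15.999 = 47.9970
Summing the contributions gives the formula mass.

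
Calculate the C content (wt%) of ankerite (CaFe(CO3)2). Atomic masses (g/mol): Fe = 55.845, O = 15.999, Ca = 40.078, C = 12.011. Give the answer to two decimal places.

11.12 wt%

Molar mass of CaFe(CO3)2: 1*40.078 + 1*55.845 + 2*12.011 + 6*15.999 = 215.939 g/mol.
Mass of C per formula unit: 2 × 12.011 = 24.022 g.
Weight fraction C = 24.022 / 215.939 = 0.1112.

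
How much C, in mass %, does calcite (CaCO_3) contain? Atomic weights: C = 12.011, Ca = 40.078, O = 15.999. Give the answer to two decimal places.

Molar mass of CaCO_3: 1×40.078 + 1×12.011 + 3×15.999 = 100.086 g/mol.
Mass of C per formula unit: 1 × 12.011 = 12.011 g.
Weight fraction C = 12.011 / 100.086 = 0.1200.

12.00 mass %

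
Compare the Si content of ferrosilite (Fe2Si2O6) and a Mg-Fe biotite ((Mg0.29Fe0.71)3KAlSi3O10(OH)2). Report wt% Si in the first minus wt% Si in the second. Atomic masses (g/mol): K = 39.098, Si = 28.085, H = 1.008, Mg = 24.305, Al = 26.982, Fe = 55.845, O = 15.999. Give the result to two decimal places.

Si in Fe2Si2O6: molar mass 263.854 g/mol; 2×28.085 = 56.170 g → 21.29 wt%.
Si in (Mg0.29Fe0.71)3KAlSi3O10(OH)2: molar mass 484.434 g/mol; 3×28.085 = 84.255 g → 17.39 wt%.
Difference = 21.29 − 17.39 = 3.90 percentage points.

3.90 percentage points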